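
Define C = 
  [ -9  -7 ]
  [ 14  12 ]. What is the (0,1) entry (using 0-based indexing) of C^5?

-3157

Characteristic polynomial: r^2 - 3r - 10 = (r - 5)(r + 2), so the eigenvalues are -2, 5.
r=-2: eigenvector (1, -1).
r=5: eigenvector (-1, 2).
P = [[1, -1], [-1, 2]], D = diag(-2, 5), P⁻¹ = [[2, 1], [1, 1]].
C⁵ = P·diag(-32, 3125)·P⁻¹ = [[-3189, -3157], [6314, 6282]].
The requested entry is -3157.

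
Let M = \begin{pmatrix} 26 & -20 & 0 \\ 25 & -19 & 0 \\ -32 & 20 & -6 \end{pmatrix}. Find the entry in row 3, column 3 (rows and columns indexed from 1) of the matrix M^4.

Characteristic polynomial: r^3 - r^2 - 36r + 36 = (r - 6)(r - 1)(r + 6), so the eigenvalues are -6, 1, 6.
r=6: eigenvector (1, 1, -1).
r=1: eigenvector (4, 5, -4).
r=-6: eigenvector (0, 0, 1).
P = [[1, 4, 0], [1, 5, 0], [-1, -4, 1]], D = diag(6, 1, -6), P⁻¹ = [[5, -4, 0], [-1, 1, 0], [1, 0, 1]].
M⁴ = P·diag(1296, 1, 1296)·P⁻¹ = [[6476, -5180, 0], [6475, -5179, 0], [-5180, 5180, 1296]].
The requested entry is 1296.

1296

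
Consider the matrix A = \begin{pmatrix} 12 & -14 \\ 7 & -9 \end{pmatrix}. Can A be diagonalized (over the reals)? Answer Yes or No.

Yes

Characteristic polynomial: p(t) = t^2 - 3t - 10 = (t - 5)(t + 2).
All 2 eigenvalues are distinct, so A is diagonalizable.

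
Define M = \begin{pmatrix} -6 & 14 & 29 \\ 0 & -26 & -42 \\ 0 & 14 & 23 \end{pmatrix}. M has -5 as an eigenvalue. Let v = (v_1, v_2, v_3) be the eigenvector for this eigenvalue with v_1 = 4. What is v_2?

-8

M + 5I = [[-1, 14, 29], [0, -21, -42], [0, 14, 28]].
Solving (M + 5I)v = 0 gives the eigenspace spanned by (4, -8, 4).
With v_1 = 4, v = (4, -8, 4), so v_2 = -8.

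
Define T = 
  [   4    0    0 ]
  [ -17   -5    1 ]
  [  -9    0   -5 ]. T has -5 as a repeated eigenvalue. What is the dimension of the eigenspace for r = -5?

T + 5I = [[9, 0, 0], [-17, 0, 1], [-9, 0, 0]].
This matrix has rank 2, so its null space has dimension 3 − 2 = 1.

1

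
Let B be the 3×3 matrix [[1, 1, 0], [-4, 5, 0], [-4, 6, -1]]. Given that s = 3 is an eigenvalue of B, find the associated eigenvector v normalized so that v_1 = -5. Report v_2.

-10

B − 3I = [[-2, 1, 0], [-4, 2, 0], [-4, 6, -4]].
Solving (B − 3I)v = 0 gives the eigenspace spanned by (-5, -10, -10).
With v_1 = -5, v = (-5, -10, -10), so v_2 = -10.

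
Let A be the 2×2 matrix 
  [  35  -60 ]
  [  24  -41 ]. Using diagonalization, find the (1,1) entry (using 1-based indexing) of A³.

Characteristic polynomial: r^2 + 6r + 5 = (r + 1)(r + 5), so the eigenvalues are -5, -1.
r=-1: eigenvector (-5, -3).
r=-5: eigenvector (-3, -2).
P = [[-5, -3], [-3, -2]], D = diag(-1, -5), P⁻¹ = [[-2, 3], [3, -5]].
A³ = P·diag(-1, -125)·P⁻¹ = [[1115, -1860], [744, -1241]].
The requested entry is 1115.

1115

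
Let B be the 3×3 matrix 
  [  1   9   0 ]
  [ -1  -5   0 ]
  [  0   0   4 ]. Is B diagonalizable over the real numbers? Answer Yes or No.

No

Characteristic polynomial: p(r) = r^3 - 12r - 16 = (r - 4)(r + 2)^2.
r = -2 has algebraic multiplicity 2; rank(B + 2I) = 2, so geometric multiplicity = 1.
Geometric multiplicity < algebraic multiplicity, so B is not diagonalizable.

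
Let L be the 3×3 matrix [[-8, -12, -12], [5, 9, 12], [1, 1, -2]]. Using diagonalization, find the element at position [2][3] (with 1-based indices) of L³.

Characteristic polynomial: s^3 + s^2 - 14s - 24 = (s - 4)(s + 2)(s + 3), so the eigenvalues are -3, -2, 4.
s=4: eigenvector (1, -1, 0).
s=-2: eigenvector (2, -2, 1).
s=-3: eigenvector (0, 1, -1).
P = [[1, 2, 0], [-1, -2, 1], [0, 1, -1]], D = diag(4, -2, -3), P⁻¹ = [[-1, -2, -2], [1, 1, 1], [1, 1, 0]].
L³ = P·diag(64, -8, -27)·P⁻¹ = [[-80, -144, -144], [53, 117, 144], [19, 19, -8]].
The requested entry is 144.

144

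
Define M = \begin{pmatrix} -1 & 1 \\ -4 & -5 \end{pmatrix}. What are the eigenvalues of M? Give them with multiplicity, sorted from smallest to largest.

-3, -3

Characteristic polynomial: p(μ) = μ^2 + 6μ + 9 = (μ + 3)^2.
Roots (with multiplicity): -3, -3.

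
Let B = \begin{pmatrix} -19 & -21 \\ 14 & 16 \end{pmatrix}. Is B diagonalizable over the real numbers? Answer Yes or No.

Yes

Characteristic polynomial: p(r) = r^2 + 3r - 10 = (r - 2)(r + 5).
All 2 eigenvalues are distinct, so B is diagonalizable.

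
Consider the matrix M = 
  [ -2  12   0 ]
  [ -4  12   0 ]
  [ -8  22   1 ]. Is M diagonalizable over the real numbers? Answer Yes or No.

Characteristic polynomial: p(t) = t^3 - 11t^2 + 34t - 24 = (t - 6)(t - 4)(t - 1).
All 3 eigenvalues are distinct, so M is diagonalizable.

Yes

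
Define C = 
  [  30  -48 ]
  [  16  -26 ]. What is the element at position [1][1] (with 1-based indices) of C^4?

5136

Characteristic polynomial: r^2 - 4r - 12 = (r - 6)(r + 2), so the eigenvalues are -2, 6.
r=-2: eigenvector (3, 2).
r=6: eigenvector (-2, -1).
P = [[3, -2], [2, -1]], D = diag(-2, 6), P⁻¹ = [[-1, 2], [-2, 3]].
C⁴ = P·diag(16, 1296)·P⁻¹ = [[5136, -7680], [2560, -3824]].
The requested entry is 5136.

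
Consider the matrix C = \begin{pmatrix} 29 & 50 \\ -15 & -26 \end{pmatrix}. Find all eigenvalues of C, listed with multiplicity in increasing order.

Characteristic polynomial: p(μ) = μ^2 - 3μ - 4 = (μ - 4)(μ + 1).
Roots (with multiplicity): -1, 4.

-1, 4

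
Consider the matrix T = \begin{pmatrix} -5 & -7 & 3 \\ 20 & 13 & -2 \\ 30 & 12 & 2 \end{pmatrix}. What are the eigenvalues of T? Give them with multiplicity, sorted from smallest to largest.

0, 5, 5

Characteristic polynomial: p(r) = r^3 - 10r^2 + 25r = r(r - 5)^2.
Roots (with multiplicity): 0, 5, 5.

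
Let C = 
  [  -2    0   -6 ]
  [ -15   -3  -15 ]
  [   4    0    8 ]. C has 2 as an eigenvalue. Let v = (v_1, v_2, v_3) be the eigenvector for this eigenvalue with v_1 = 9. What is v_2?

-9

C − 2I = [[-4, 0, -6], [-15, -5, -15], [4, 0, 6]].
Solving (C − 2I)v = 0 gives the eigenspace spanned by (9, -9, -6).
With v_1 = 9, v = (9, -9, -6), so v_2 = -9.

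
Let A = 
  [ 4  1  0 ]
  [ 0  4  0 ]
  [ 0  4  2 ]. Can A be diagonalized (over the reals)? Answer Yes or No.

Characteristic polynomial: p(t) = t^3 - 10t^2 + 32t - 32 = (t - 4)^2(t - 2).
t = 4 has algebraic multiplicity 2; rank(A − 4I) = 2, so geometric multiplicity = 1.
Geometric multiplicity < algebraic multiplicity, so A is not diagonalizable.

No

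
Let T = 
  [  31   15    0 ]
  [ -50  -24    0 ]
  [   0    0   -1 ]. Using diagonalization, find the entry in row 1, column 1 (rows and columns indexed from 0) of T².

-174

Characteristic polynomial: r^3 - 6r^2 - r + 6 = (r - 6)(r - 1)(r + 1), so the eigenvalues are -1, 1, 6.
r=1: eigenvector (-1, 2, 0).
r=6: eigenvector (-3, 5, 0).
r=-1: eigenvector (0, 0, 1).
P = [[-1, -3, 0], [2, 5, 0], [0, 0, 1]], D = diag(1, 6, -1), P⁻¹ = [[5, 3, 0], [-2, -1, 0], [0, 0, 1]].
T² = P·diag(1, 36, 1)·P⁻¹ = [[211, 105, 0], [-350, -174, 0], [0, 0, 1]].
The requested entry is -174.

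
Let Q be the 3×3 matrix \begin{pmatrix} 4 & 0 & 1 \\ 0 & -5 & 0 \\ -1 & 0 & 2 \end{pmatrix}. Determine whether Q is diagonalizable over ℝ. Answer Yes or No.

No

Characteristic polynomial: p(t) = t^3 - t^2 - 21t + 45 = (t - 3)^2(t + 5).
t = 3 has algebraic multiplicity 2; rank(Q − 3I) = 2, so geometric multiplicity = 1.
Geometric multiplicity < algebraic multiplicity, so Q is not diagonalizable.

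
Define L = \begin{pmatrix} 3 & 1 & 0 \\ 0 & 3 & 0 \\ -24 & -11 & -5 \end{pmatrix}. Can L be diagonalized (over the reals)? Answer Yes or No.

Characteristic polynomial: p(s) = s^3 - s^2 - 21s + 45 = (s - 3)^2(s + 5).
s = 3 has algebraic multiplicity 2; rank(L − 3I) = 2, so geometric multiplicity = 1.
Geometric multiplicity < algebraic multiplicity, so L is not diagonalizable.

No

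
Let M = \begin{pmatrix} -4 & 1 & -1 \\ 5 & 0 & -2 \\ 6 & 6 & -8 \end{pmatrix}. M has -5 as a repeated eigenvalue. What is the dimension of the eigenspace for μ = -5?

M + 5I = [[1, 1, -1], [5, 5, -2], [6, 6, -3]].
This matrix has rank 2, so its null space has dimension 3 − 2 = 1.

1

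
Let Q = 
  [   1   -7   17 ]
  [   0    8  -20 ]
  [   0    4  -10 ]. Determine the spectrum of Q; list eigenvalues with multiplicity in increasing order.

-2, 0, 1

Characteristic polynomial: p(s) = s^3 + s^2 - 2s = s(s - 1)(s + 2).
Roots (with multiplicity): -2, 0, 1.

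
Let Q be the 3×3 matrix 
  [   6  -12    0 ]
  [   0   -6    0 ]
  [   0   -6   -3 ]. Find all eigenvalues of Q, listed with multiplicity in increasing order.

Characteristic polynomial: p(r) = r^3 + 3r^2 - 36r - 108 = (r - 6)(r + 3)(r + 6).
Roots (with multiplicity): -6, -3, 6.

-6, -3, 6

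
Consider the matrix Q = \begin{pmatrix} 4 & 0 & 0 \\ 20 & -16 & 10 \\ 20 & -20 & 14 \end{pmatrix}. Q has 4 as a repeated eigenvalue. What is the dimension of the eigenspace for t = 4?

2

Q − 4I = [[0, 0, 0], [20, -20, 10], [20, -20, 10]].
This matrix has rank 1, so its null space has dimension 3 − 1 = 2.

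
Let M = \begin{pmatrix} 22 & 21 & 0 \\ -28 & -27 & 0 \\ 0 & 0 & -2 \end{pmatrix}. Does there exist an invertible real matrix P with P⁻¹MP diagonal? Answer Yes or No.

Characteristic polynomial: p(s) = s^3 + 7s^2 + 4s - 12 = (s - 1)(s + 2)(s + 6).
All 3 eigenvalues are distinct, so M is diagonalizable.

Yes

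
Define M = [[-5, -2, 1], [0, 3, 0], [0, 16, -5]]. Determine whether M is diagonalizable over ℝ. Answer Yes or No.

No

Characteristic polynomial: p(r) = r^3 + 7r^2 - 5r - 75 = (r - 3)(r + 5)^2.
r = -5 has algebraic multiplicity 2; rank(M + 5I) = 2, so geometric multiplicity = 1.
Geometric multiplicity < algebraic multiplicity, so M is not diagonalizable.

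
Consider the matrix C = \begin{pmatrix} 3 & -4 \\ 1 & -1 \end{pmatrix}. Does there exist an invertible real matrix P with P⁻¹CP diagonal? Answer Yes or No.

No

Characteristic polynomial: p(s) = s^2 - 2s + 1 = (s - 1)^2.
s = 1 has algebraic multiplicity 2; rank(C − 1I) = 1, so geometric multiplicity = 1.
Geometric multiplicity < algebraic multiplicity, so C is not diagonalizable.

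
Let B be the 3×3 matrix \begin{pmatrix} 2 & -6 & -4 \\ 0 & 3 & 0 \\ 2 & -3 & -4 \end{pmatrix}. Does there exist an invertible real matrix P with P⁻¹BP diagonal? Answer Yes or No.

Characteristic polynomial: p(s) = s^3 - s^2 - 6s = s(s - 3)(s + 2).
All 3 eigenvalues are distinct, so B is diagonalizable.

Yes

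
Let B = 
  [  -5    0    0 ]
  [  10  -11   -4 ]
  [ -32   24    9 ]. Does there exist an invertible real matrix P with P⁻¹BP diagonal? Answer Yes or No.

Characteristic polynomial: p(μ) = μ^3 + 7μ^2 + 7μ - 15 = (μ - 1)(μ + 3)(μ + 5).
All 3 eigenvalues are distinct, so B is diagonalizable.

Yes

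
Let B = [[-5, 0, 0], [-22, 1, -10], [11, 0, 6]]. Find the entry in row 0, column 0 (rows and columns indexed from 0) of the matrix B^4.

Characteristic polynomial: r^3 - 2r^2 - 29r + 30 = (r - 6)(r - 1)(r + 5), so the eigenvalues are -5, 1, 6.
r=-5: eigenvector (1, 2, -1).
r=6: eigenvector (0, -2, 1).
r=1: eigenvector (0, 1, 0).
P = [[1, 0, 0], [2, -2, 1], [-1, 1, 0]], D = diag(-5, 6, 1), P⁻¹ = [[1, 0, 0], [1, 0, 1], [0, 1, 2]].
B⁴ = P·diag(625, 1296, 1)·P⁻¹ = [[625, 0, 0], [-1342, 1, -2590], [671, 0, 1296]].
The requested entry is 625.

625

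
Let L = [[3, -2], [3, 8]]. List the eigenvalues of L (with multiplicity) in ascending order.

Characteristic polynomial: p(μ) = μ^2 - 11μ + 30 = (μ - 6)(μ - 5).
Roots (with multiplicity): 5, 6.

5, 6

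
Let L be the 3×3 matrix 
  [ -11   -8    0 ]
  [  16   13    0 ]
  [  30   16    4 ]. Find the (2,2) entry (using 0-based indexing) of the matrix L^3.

64

Characteristic polynomial: λ^3 - 6λ^2 - 7λ + 60 = (λ - 5)(λ - 4)(λ + 3), so the eigenvalues are -3, 4, 5.
λ=5: eigenvector (-1, 2, 2).
λ=-3: eigenvector (1, -1, -2).
λ=4: eigenvector (0, 0, 1).
P = [[-1, 1, 0], [2, -1, 0], [2, -2, 1]], D = diag(5, -3, 4), P⁻¹ = [[1, 1, 0], [2, 1, 0], [2, 0, 1]].
L³ = P·diag(125, -27, 64)·P⁻¹ = [[-179, -152, 0], [304, 277, 0], [486, 304, 64]].
The requested entry is 64.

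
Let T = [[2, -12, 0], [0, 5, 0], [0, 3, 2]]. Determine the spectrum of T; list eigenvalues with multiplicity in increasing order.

Characteristic polynomial: p(λ) = λ^3 - 9λ^2 + 24λ - 20 = (λ - 5)(λ - 2)^2.
Roots (with multiplicity): 2, 2, 5.

2, 2, 5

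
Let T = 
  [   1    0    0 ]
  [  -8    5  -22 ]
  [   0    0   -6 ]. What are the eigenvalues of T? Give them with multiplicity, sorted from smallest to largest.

-6, 1, 5

Characteristic polynomial: p(r) = r^3 - 31r + 30 = (r - 5)(r - 1)(r + 6).
Roots (with multiplicity): -6, 1, 5.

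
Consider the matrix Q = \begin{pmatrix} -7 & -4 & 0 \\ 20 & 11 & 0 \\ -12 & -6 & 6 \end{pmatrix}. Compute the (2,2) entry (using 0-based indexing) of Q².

36

Characteristic polynomial: μ^3 - 10μ^2 + 27μ - 18 = (μ - 6)(μ - 3)(μ - 1), so the eigenvalues are 1, 3, 6.
μ=1: eigenvector (1, -2, 0).
μ=6: eigenvector (0, 0, 1).
μ=3: eigenvector (-2, 5, 2).
P = [[1, 0, -2], [-2, 0, 5], [0, 1, 2]], D = diag(1, 6, 3), P⁻¹ = [[5, 2, 0], [-4, -2, 1], [2, 1, 0]].
Q² = P·diag(1, 36, 9)·P⁻¹ = [[-31, -16, 0], [80, 41, 0], [-108, -54, 36]].
The requested entry is 36.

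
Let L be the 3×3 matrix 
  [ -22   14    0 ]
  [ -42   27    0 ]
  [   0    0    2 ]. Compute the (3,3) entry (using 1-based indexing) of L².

Characteristic polynomial: s^3 - 7s^2 + 4s + 12 = (s - 6)(s - 2)(s + 1), so the eigenvalues are -1, 2, 6.
s=-1: eigenvector (-2, -3, 0).
s=6: eigenvector (1, 2, 0).
s=2: eigenvector (0, 0, 1).
P = [[-2, 1, 0], [-3, 2, 0], [0, 0, 1]], D = diag(-1, 6, 2), P⁻¹ = [[-2, 1, 0], [-3, 2, 0], [0, 0, 1]].
L² = P·diag(1, 36, 4)·P⁻¹ = [[-104, 70, 0], [-210, 141, 0], [0, 0, 4]].
The requested entry is 4.

4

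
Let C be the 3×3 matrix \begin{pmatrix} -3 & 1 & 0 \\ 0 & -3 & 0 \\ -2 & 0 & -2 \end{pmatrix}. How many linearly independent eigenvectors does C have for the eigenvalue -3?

1

C + 3I = [[0, 1, 0], [0, 0, 0], [-2, 0, 1]].
This matrix has rank 2, so its null space has dimension 3 − 2 = 1.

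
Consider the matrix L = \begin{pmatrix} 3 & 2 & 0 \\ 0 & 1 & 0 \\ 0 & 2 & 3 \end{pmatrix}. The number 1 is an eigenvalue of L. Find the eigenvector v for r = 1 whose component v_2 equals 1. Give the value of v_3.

-1

L − 1I = [[2, 2, 0], [0, 0, 0], [0, 2, 2]].
Solving (L − 1I)v = 0 gives the eigenspace spanned by (-1, 1, -1).
With v_2 = 1, v = (-1, 1, -1), so v_3 = -1.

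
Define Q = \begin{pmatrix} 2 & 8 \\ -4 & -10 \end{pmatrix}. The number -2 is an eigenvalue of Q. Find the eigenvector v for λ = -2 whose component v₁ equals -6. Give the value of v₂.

3

Q + 2I = [[4, 8], [-4, -8]].
Solving (Q + 2I)v = 0 gives the eigenspace spanned by (-6, 3).
With v₁ = -6, v = (-6, 3), so v₂ = 3.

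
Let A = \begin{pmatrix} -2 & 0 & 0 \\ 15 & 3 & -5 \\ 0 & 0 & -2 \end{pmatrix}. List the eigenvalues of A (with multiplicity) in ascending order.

Characteristic polynomial: p(μ) = μ^3 + μ^2 - 8μ - 12 = (μ - 3)(μ + 2)^2.
Roots (with multiplicity): -2, -2, 3.

-2, -2, 3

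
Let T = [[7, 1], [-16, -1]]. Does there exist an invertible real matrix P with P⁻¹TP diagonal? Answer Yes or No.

Characteristic polynomial: p(r) = r^2 - 6r + 9 = (r - 3)^2.
r = 3 has algebraic multiplicity 2; rank(T − 3I) = 1, so geometric multiplicity = 1.
Geometric multiplicity < algebraic multiplicity, so T is not diagonalizable.

No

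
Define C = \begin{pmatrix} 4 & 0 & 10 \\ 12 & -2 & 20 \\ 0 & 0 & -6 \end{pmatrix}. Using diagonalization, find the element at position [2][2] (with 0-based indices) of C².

Characteristic polynomial: μ^3 + 4μ^2 - 20μ - 48 = (μ - 4)(μ + 2)(μ + 6), so the eigenvalues are -6, -2, 4.
μ=-2: eigenvector (0, 1, 0).
μ=4: eigenvector (1, 2, 0).
μ=-6: eigenvector (-1, -2, 1).
P = [[0, 1, -1], [1, 2, -2], [0, 0, 1]], D = diag(-2, 4, -6), P⁻¹ = [[-2, 1, 0], [1, 0, 1], [0, 0, 1]].
C² = P·diag(4, 16, 36)·P⁻¹ = [[16, 0, -20], [24, 4, -40], [0, 0, 36]].
The requested entry is 36.

36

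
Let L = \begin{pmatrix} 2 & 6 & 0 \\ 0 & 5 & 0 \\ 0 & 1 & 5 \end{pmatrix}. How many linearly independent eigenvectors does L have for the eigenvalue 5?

L − 5I = [[-3, 6, 0], [0, 0, 0], [0, 1, 0]].
This matrix has rank 2, so its null space has dimension 3 − 2 = 1.

1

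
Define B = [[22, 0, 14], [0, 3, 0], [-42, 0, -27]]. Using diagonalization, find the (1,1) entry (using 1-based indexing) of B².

-104

Characteristic polynomial: s^3 + 2s^2 - 21s + 18 = (s - 3)(s - 1)(s + 6), so the eigenvalues are -6, 1, 3.
s=-6: eigenvector (1, 0, -2).
s=1: eigenvector (2, 0, -3).
s=3: eigenvector (0, 1, 0).
P = [[1, 2, 0], [0, 0, 1], [-2, -3, 0]], D = diag(-6, 1, 3), P⁻¹ = [[-3, 0, -2], [2, 0, 1], [0, 1, 0]].
B² = P·diag(36, 1, 9)·P⁻¹ = [[-104, 0, -70], [0, 9, 0], [210, 0, 141]].
The requested entry is -104.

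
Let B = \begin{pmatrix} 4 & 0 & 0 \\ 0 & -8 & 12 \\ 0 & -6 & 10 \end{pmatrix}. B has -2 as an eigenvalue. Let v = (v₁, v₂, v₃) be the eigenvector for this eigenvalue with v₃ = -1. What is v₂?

-2

B + 2I = [[6, 0, 0], [0, -6, 12], [0, -6, 12]].
Solving (B + 2I)v = 0 gives the eigenspace spanned by (0, -2, -1).
With v₃ = -1, v = (0, -2, -1), so v₂ = -2.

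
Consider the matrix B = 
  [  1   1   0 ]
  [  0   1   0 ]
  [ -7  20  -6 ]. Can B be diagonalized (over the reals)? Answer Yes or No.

No

Characteristic polynomial: p(λ) = λ^3 + 4λ^2 - 11λ + 6 = (λ - 1)^2(λ + 6).
λ = 1 has algebraic multiplicity 2; rank(B − 1I) = 2, so geometric multiplicity = 1.
Geometric multiplicity < algebraic multiplicity, so B is not diagonalizable.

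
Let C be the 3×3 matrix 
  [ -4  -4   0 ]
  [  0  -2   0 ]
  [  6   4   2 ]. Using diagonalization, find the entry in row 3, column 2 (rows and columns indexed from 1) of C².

Characteristic polynomial: λ^3 + 4λ^2 - 4λ - 16 = (λ - 2)(λ + 2)(λ + 4), so the eigenvalues are -4, -2, 2.
λ=-4: eigenvector (1, 0, -1).
λ=-2: eigenvector (-2, 1, 2).
λ=2: eigenvector (0, 0, 1).
P = [[1, -2, 0], [0, 1, 0], [-1, 2, 1]], D = diag(-4, -2, 2), P⁻¹ = [[1, 2, 0], [0, 1, 0], [1, 0, 1]].
C² = P·diag(16, 4, 4)·P⁻¹ = [[16, 24, 0], [0, 4, 0], [-12, -24, 4]].
The requested entry is -24.

-24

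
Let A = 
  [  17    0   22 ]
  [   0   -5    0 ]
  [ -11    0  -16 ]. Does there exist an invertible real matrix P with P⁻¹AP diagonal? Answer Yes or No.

Yes

Characteristic polynomial: p(μ) = μ^3 + 4μ^2 - 35μ - 150 = (μ - 6)(μ + 5)^2.
μ = -5 has algebraic multiplicity 2; rank(A + 5I) = 1, so geometric multiplicity = 2.
Every eigenvalue has geometric = algebraic multiplicity, so A is diagonalizable.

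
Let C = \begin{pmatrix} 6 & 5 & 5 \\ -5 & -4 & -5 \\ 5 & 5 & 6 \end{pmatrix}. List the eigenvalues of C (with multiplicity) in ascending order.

1, 1, 6

Characteristic polynomial: p(s) = s^3 - 8s^2 + 13s - 6 = (s - 6)(s - 1)^2.
Roots (with multiplicity): 1, 1, 6.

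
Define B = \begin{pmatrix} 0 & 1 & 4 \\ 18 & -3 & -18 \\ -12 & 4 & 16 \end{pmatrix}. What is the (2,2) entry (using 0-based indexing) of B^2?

Characteristic polynomial: t^3 - 13t^2 + 54t - 72 = (t - 6)(t - 4)(t - 3), so the eigenvalues are 3, 4, 6.
t=6: eigenvector (-1, 2, -2).
t=3: eigenvector (1, 3, 0).
t=4: eigenvector (1, 0, 1).
P = [[-1, 1, 1], [2, 3, 0], [-2, 0, 1]], D = diag(6, 3, 4), P⁻¹ = [[3, -1, -3], [-2, 1, 2], [6, -2, -5]].
B² = P·diag(36, 9, 16)·P⁻¹ = [[-30, 13, 46], [162, -45, -162], [-120, 40, 136]].
The requested entry is 136.

136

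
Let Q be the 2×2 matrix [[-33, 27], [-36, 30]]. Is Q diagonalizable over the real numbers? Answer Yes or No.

Characteristic polynomial: p(μ) = μ^2 + 3μ - 18 = (μ - 3)(μ + 6).
All 2 eigenvalues are distinct, so Q is diagonalizable.

Yes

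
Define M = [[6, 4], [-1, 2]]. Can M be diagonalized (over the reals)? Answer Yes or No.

Characteristic polynomial: p(λ) = λ^2 - 8λ + 16 = (λ - 4)^2.
λ = 4 has algebraic multiplicity 2; rank(M − 4I) = 1, so geometric multiplicity = 1.
Geometric multiplicity < algebraic multiplicity, so M is not diagonalizable.

No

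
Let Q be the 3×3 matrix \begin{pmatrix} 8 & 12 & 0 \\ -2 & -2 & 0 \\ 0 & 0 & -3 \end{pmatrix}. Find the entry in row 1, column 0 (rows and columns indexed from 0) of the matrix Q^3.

Characteristic polynomial: s^3 - 3s^2 - 10s + 24 = (s - 4)(s - 2)(s + 3), so the eigenvalues are -3, 2, 4.
s=4: eigenvector (3, -1, 0).
s=2: eigenvector (-2, 1, 0).
s=-3: eigenvector (0, 0, 1).
P = [[3, -2, 0], [-1, 1, 0], [0, 0, 1]], D = diag(4, 2, -3), P⁻¹ = [[1, 2, 0], [1, 3, 0], [0, 0, 1]].
Q³ = P·diag(64, 8, -27)·P⁻¹ = [[176, 336, 0], [-56, -104, 0], [0, 0, -27]].
The requested entry is -56.

-56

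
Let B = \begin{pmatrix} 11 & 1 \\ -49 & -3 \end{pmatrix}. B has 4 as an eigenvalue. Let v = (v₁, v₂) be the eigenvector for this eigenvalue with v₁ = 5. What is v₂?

-35

B − 4I = [[7, 1], [-49, -7]].
Solving (B − 4I)v = 0 gives the eigenspace spanned by (5, -35).
With v₁ = 5, v = (5, -35), so v₂ = -35.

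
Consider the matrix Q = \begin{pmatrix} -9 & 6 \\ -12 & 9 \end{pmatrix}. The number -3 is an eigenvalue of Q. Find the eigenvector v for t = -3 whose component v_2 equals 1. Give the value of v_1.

Q + 3I = [[-6, 6], [-12, 12]].
Solving (Q + 3I)v = 0 gives the eigenspace spanned by (1, 1).
With v_2 = 1, v = (1, 1), so v_1 = 1.

1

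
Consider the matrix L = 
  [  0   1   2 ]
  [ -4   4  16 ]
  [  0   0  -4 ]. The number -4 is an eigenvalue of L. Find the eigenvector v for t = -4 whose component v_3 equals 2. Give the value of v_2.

L + 4I = [[4, 1, 2], [-4, 8, 16], [0, 0, 0]].
Solving (L + 4I)v = 0 gives the eigenspace spanned by (0, -4, 2).
With v_3 = 2, v = (0, -4, 2), so v_2 = -4.

-4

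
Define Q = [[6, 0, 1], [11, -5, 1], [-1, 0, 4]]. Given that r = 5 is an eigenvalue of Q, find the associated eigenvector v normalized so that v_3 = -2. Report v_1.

2

Q − 5I = [[1, 0, 1], [11, -10, 1], [-1, 0, -1]].
Solving (Q − 5I)v = 0 gives the eigenspace spanned by (2, 2, -2).
With v_3 = -2, v = (2, 2, -2), so v_1 = 2.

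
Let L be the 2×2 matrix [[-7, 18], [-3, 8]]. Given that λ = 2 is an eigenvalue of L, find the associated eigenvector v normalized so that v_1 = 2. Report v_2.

L − 2I = [[-9, 18], [-3, 6]].
Solving (L − 2I)v = 0 gives the eigenspace spanned by (2, 1).
With v_1 = 2, v = (2, 1), so v_2 = 1.

1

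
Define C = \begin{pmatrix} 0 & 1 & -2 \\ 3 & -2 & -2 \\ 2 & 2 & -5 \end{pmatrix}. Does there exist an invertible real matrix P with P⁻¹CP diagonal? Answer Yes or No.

No

Characteristic polynomial: p(t) = t^3 + 7t^2 + 15t + 9 = (t + 1)(t + 3)^2.
t = -3 has algebraic multiplicity 2; rank(C + 3I) = 2, so geometric multiplicity = 1.
Geometric multiplicity < algebraic multiplicity, so C is not diagonalizable.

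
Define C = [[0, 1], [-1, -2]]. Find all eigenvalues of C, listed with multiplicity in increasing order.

Characteristic polynomial: p(s) = s^2 + 2s + 1 = (s + 1)^2.
Roots (with multiplicity): -1, -1.

-1, -1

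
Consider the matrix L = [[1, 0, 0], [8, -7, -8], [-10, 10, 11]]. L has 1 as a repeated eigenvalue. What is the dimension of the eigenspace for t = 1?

L − 1I = [[0, 0, 0], [8, -8, -8], [-10, 10, 10]].
This matrix has rank 1, so its null space has dimension 3 − 1 = 2.

2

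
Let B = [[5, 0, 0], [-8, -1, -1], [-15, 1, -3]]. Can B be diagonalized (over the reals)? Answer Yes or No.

No

Characteristic polynomial: p(r) = r^3 - r^2 - 16r - 20 = (r - 5)(r + 2)^2.
r = -2 has algebraic multiplicity 2; rank(B + 2I) = 2, so geometric multiplicity = 1.
Geometric multiplicity < algebraic multiplicity, so B is not diagonalizable.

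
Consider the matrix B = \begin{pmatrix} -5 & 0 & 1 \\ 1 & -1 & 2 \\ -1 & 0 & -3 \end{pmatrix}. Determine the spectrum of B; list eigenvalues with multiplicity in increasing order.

-4, -4, -1

Characteristic polynomial: p(t) = t^3 + 9t^2 + 24t + 16 = (t + 1)(t + 4)^2.
Roots (with multiplicity): -4, -4, -1.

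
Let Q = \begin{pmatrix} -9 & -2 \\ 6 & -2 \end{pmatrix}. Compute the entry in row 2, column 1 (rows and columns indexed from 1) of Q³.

546

Characteristic polynomial: s^2 + 11s + 30 = (s + 5)(s + 6), so the eigenvalues are -6, -5.
s=-5: eigenvector (1, -2).
s=-6: eigenvector (2, -3).
P = [[1, 2], [-2, -3]], D = diag(-5, -6), P⁻¹ = [[-3, -2], [2, 1]].
Q³ = P·diag(-125, -216)·P⁻¹ = [[-489, -182], [546, 148]].
The requested entry is 546.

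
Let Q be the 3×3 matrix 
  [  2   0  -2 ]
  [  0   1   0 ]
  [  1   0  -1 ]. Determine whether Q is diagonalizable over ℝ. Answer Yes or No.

Yes

Characteristic polynomial: p(μ) = μ^3 - 2μ^2 + μ = μ(μ - 1)^2.
μ = 1 has algebraic multiplicity 2; rank(Q − 1I) = 1, so geometric multiplicity = 2.
Every eigenvalue has geometric = algebraic multiplicity, so Q is diagonalizable.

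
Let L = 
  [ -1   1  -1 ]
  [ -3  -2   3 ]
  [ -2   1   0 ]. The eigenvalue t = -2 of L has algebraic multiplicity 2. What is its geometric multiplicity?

L + 2I = [[1, 1, -1], [-3, 0, 3], [-2, 1, 2]].
This matrix has rank 2, so its null space has dimension 3 − 2 = 1.

1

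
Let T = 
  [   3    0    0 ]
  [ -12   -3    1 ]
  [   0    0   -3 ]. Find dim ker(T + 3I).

1

T + 3I = [[6, 0, 0], [-12, 0, 1], [0, 0, 0]].
This matrix has rank 2, so its null space has dimension 3 − 2 = 1.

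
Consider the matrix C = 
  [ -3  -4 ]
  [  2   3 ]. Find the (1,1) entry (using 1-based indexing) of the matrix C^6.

Characteristic polynomial: s^2 - 1 = (s - 1)(s + 1), so the eigenvalues are -1, 1.
s=1: eigenvector (-1, 1).
s=-1: eigenvector (-2, 1).
P = [[-1, -2], [1, 1]], D = diag(1, -1), P⁻¹ = [[1, 2], [-1, -1]].
C⁶ = P·diag(1, 1)·P⁻¹ = [[1, 0], [0, 1]].
The requested entry is 1.

1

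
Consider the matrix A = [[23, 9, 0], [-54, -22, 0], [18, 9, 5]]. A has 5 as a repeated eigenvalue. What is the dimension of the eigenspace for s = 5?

A − 5I = [[18, 9, 0], [-54, -27, 0], [18, 9, 0]].
This matrix has rank 1, so its null space has dimension 3 − 1 = 2.

2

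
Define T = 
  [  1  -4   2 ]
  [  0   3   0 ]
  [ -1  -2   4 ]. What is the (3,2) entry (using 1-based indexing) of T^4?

Characteristic polynomial: λ^3 - 8λ^2 + 21λ - 18 = (λ - 3)^2(λ - 2), so the eigenvalues are 2, 3, 3.
λ=3: eigenvector (-2, 1, 0).
λ=3: eigenvector (-1, 0, -1).
λ=2: eigenvector (2, 0, 1).
P = [[-2, -1, 2], [1, 0, 0], [0, -1, 1]], D = diag(3, 3, 2), P⁻¹ = [[0, 1, 0], [1, 2, -2], [1, 2, -1]].
T⁴ = P·diag(81, 81, 16)·P⁻¹ = [[-49, -260, 130], [0, 81, 0], [-65, -130, 146]].
The requested entry is -130.

-130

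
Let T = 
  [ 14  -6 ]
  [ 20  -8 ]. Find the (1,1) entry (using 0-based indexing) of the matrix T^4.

-1184

Characteristic polynomial: r^2 - 6r + 8 = (r - 4)(r - 2), so the eigenvalues are 2, 4.
r=2: eigenvector (-1, -2).
r=4: eigenvector (3, 5).
P = [[-1, 3], [-2, 5]], D = diag(2, 4), P⁻¹ = [[5, -3], [2, -1]].
T⁴ = P·diag(16, 256)·P⁻¹ = [[1456, -720], [2400, -1184]].
The requested entry is -1184.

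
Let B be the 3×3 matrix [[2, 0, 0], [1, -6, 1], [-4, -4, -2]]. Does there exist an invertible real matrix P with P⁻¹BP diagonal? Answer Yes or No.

Characteristic polynomial: p(λ) = λ^3 + 6λ^2 - 32 = (λ - 2)(λ + 4)^2.
λ = -4 has algebraic multiplicity 2; rank(B + 4I) = 2, so geometric multiplicity = 1.
Geometric multiplicity < algebraic multiplicity, so B is not diagonalizable.

No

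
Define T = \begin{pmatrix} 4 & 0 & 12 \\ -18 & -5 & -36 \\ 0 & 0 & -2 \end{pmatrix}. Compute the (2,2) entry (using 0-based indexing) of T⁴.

Characteristic polynomial: s^3 + 3s^2 - 18s - 40 = (s - 4)(s + 2)(s + 5), so the eigenvalues are -5, -2, 4.
s=4: eigenvector (1, -2, 0).
s=-5: eigenvector (0, 1, 0).
s=-2: eigenvector (-2, 0, 1).
P = [[1, 0, -2], [-2, 1, 0], [0, 0, 1]], D = diag(4, -5, -2), P⁻¹ = [[1, 0, 2], [2, 1, 4], [0, 0, 1]].
T⁴ = P·diag(256, 625, 16)·P⁻¹ = [[256, 0, 480], [738, 625, 1476], [0, 0, 16]].
The requested entry is 16.

16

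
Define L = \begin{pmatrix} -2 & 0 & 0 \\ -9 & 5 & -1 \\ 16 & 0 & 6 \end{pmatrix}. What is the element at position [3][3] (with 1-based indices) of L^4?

1296

Characteristic polynomial: μ^3 - 9μ^2 + 8μ + 60 = (μ - 6)(μ - 5)(μ + 2), so the eigenvalues are -2, 5, 6.
μ=-2: eigenvector (1, 1, -2).
μ=5: eigenvector (0, 1, 0).
μ=6: eigenvector (0, -1, 1).
P = [[1, 0, 0], [1, 1, -1], [-2, 0, 1]], D = diag(-2, 5, 6), P⁻¹ = [[1, 0, 0], [1, 1, 1], [2, 0, 1]].
L⁴ = P·diag(16, 625, 1296)·P⁻¹ = [[16, 0, 0], [-1951, 625, -671], [2560, 0, 1296]].
The requested entry is 1296.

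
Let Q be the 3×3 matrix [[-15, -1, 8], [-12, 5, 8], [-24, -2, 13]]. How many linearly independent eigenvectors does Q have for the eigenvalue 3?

Q − 3I = [[-18, -1, 8], [-12, 2, 8], [-24, -2, 10]].
This matrix has rank 2, so its null space has dimension 3 − 2 = 1.

1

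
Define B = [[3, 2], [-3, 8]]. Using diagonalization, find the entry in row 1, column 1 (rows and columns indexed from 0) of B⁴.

Characteristic polynomial: s^2 - 11s + 30 = (s - 6)(s - 5), so the eigenvalues are 5, 6.
s=5: eigenvector (1, 1).
s=6: eigenvector (2, 3).
P = [[1, 2], [1, 3]], D = diag(5, 6), P⁻¹ = [[3, -2], [-1, 1]].
B⁴ = P·diag(625, 1296)·P⁻¹ = [[-717, 1342], [-2013, 2638]].
The requested entry is 2638.

2638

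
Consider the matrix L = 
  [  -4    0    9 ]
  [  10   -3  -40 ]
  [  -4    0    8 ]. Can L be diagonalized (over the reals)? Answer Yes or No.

No

Characteristic polynomial: p(λ) = λ^3 - λ^2 - 8λ + 12 = (λ - 2)^2(λ + 3).
λ = 2 has algebraic multiplicity 2; rank(L − 2I) = 2, so geometric multiplicity = 1.
Geometric multiplicity < algebraic multiplicity, so L is not diagonalizable.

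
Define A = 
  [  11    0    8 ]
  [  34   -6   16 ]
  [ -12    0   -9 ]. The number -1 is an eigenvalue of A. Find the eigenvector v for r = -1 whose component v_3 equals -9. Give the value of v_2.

12

A + 1I = [[12, 0, 8], [34, -5, 16], [-12, 0, -8]].
Solving (A + 1I)v = 0 gives the eigenspace spanned by (6, 12, -9).
With v_3 = -9, v = (6, 12, -9), so v_2 = 12.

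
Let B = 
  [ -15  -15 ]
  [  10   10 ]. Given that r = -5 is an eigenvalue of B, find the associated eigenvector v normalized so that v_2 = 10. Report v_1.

B + 5I = [[-10, -15], [10, 15]].
Solving (B + 5I)v = 0 gives the eigenspace spanned by (-15, 10).
With v_2 = 10, v = (-15, 10), so v_1 = -15.

-15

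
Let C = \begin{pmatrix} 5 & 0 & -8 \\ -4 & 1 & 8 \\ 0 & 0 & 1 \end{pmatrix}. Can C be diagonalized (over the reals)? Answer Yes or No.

Yes

Characteristic polynomial: p(t) = t^3 - 7t^2 + 11t - 5 = (t - 5)(t - 1)^2.
t = 1 has algebraic multiplicity 2; rank(C − 1I) = 1, so geometric multiplicity = 2.
Every eigenvalue has geometric = algebraic multiplicity, so C is diagonalizable.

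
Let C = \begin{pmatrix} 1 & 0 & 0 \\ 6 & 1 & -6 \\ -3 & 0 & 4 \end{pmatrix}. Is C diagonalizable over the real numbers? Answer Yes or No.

Yes

Characteristic polynomial: p(r) = r^3 - 6r^2 + 9r - 4 = (r - 4)(r - 1)^2.
r = 1 has algebraic multiplicity 2; rank(C − 1I) = 1, so geometric multiplicity = 2.
Every eigenvalue has geometric = algebraic multiplicity, so C is diagonalizable.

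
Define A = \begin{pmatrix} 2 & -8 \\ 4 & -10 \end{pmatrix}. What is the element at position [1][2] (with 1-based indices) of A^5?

Characteristic polynomial: t^2 + 8t + 12 = (t + 2)(t + 6), so the eigenvalues are -6, -2.
t=-6: eigenvector (-1, -1).
t=-2: eigenvector (2, 1).
P = [[-1, 2], [-1, 1]], D = diag(-6, -2), P⁻¹ = [[1, -2], [1, -1]].
A⁵ = P·diag(-7776, -32)·P⁻¹ = [[7712, -15488], [7744, -15520]].
The requested entry is -15488.

-15488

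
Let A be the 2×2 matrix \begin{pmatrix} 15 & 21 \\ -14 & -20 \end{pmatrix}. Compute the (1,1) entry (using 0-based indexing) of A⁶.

Characteristic polynomial: μ^2 + 5μ - 6 = (μ - 1)(μ + 6), so the eigenvalues are -6, 1.
μ=-6: eigenvector (-1, 1).
μ=1: eigenvector (3, -2).
P = [[-1, 3], [1, -2]], D = diag(-6, 1), P⁻¹ = [[2, 3], [1, 1]].
A⁶ = P·diag(46656, 1)·P⁻¹ = [[-93309, -139965], [93310, 139966]].
The requested entry is 139966.

139966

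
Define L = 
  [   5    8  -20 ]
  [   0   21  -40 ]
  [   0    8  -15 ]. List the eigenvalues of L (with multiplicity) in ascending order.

Characteristic polynomial: p(r) = r^3 - 11r^2 + 35r - 25 = (r - 5)^2(r - 1).
Roots (with multiplicity): 1, 5, 5.

1, 5, 5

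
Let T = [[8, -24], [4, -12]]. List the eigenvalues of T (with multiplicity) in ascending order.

Characteristic polynomial: p(λ) = λ^2 + 4λ = λ(λ + 4).
Roots (with multiplicity): -4, 0.

-4, 0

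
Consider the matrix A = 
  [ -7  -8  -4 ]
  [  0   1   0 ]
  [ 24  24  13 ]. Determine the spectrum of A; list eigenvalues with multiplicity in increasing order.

Characteristic polynomial: p(λ) = λ^3 - 7λ^2 + 11λ - 5 = (λ - 5)(λ - 1)^2.
Roots (with multiplicity): 1, 1, 5.

1, 1, 5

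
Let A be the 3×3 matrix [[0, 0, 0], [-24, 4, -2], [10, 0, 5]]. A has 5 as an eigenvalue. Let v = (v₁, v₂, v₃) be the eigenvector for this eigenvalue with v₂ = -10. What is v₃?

5

A − 5I = [[-5, 0, 0], [-24, -1, -2], [10, 0, 0]].
Solving (A − 5I)v = 0 gives the eigenspace spanned by (0, -10, 5).
With v₂ = -10, v = (0, -10, 5), so v₃ = 5.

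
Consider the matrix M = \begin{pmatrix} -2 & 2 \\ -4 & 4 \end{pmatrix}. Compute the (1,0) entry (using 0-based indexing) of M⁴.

-32

Characteristic polynomial: μ^2 - 2μ = μ(μ - 2), so the eigenvalues are 0, 2.
μ=2: eigenvector (1, 2).
μ=0: eigenvector (-1, -1).
P = [[1, -1], [2, -1]], D = diag(2, 0), P⁻¹ = [[-1, 1], [-2, 1]].
M⁴ = P·diag(16, 0)·P⁻¹ = [[-16, 16], [-32, 32]].
The requested entry is -32.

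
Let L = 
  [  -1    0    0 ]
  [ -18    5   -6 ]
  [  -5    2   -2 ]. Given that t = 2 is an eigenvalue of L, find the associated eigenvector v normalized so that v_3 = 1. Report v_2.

L − 2I = [[-3, 0, 0], [-18, 3, -6], [-5, 2, -4]].
Solving (L − 2I)v = 0 gives the eigenspace spanned by (0, 2, 1).
With v_3 = 1, v = (0, 2, 1), so v_2 = 2.

2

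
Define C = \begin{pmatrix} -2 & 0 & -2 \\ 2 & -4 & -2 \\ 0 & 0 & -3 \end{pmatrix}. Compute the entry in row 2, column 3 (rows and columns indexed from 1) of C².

10

Characteristic polynomial: s^3 + 9s^2 + 26s + 24 = (s + 2)(s + 3)(s + 4), so the eigenvalues are -4, -3, -2.
s=-2: eigenvector (1, 1, 0).
s=-3: eigenvector (2, 2, 1).
s=-4: eigenvector (0, 1, 0).
P = [[1, 2, 0], [1, 2, 1], [0, 1, 0]], D = diag(-2, -3, -4), P⁻¹ = [[1, 0, -2], [0, 0, 1], [-1, 1, 0]].
C² = P·diag(4, 9, 16)·P⁻¹ = [[4, 0, 10], [-12, 16, 10], [0, 0, 9]].
The requested entry is 10.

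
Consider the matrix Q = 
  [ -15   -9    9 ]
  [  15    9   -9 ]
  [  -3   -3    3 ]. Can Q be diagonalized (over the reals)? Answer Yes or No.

Yes

Characteristic polynomial: p(λ) = λ^3 + 3λ^2 - 18λ = λ(λ - 3)(λ + 6).
All 3 eigenvalues are distinct, so Q is diagonalizable.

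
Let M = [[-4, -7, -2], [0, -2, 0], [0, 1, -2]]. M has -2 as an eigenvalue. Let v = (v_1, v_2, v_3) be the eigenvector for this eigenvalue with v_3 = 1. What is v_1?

M + 2I = [[-2, -7, -2], [0, 0, 0], [0, 1, 0]].
Solving (M + 2I)v = 0 gives the eigenspace spanned by (-1, 0, 1).
With v_3 = 1, v = (-1, 0, 1), so v_1 = -1.

-1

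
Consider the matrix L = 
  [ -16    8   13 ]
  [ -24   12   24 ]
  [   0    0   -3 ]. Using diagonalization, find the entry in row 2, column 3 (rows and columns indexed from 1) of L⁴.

-1536

Characteristic polynomial: r^3 + 7r^2 + 12r = r(r + 3)(r + 4), so the eigenvalues are -4, -3, 0.
r=-4: eigenvector (-2, -3, 0).
r=0: eigenvector (1, 2, 0).
r=-3: eigenvector (1, 0, 1).
P = [[-2, 1, 1], [-3, 2, 0], [0, 0, 1]], D = diag(-4, 0, -3), P⁻¹ = [[-2, 1, 2], [-3, 2, 3], [0, 0, 1]].
L⁴ = P·diag(256, 0, 81)·P⁻¹ = [[1024, -512, -943], [1536, -768, -1536], [0, 0, 81]].
The requested entry is -1536.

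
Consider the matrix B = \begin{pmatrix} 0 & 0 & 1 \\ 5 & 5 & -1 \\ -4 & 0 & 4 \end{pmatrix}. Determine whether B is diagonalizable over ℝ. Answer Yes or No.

No

Characteristic polynomial: p(s) = s^3 - 9s^2 + 24s - 20 = (s - 5)(s - 2)^2.
s = 2 has algebraic multiplicity 2; rank(B − 2I) = 2, so geometric multiplicity = 1.
Geometric multiplicity < algebraic multiplicity, so B is not diagonalizable.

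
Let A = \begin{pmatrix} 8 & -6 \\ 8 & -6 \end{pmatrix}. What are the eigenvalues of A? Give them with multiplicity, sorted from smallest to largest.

Characteristic polynomial: p(s) = s^2 - 2s = s(s - 2).
Roots (with multiplicity): 0, 2.

0, 2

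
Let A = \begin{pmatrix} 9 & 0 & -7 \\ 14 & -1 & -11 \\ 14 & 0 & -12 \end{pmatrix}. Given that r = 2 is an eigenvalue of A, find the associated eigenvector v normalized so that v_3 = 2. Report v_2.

2

A − 2I = [[7, 0, -7], [14, -3, -11], [14, 0, -14]].
Solving (A − 2I)v = 0 gives the eigenspace spanned by (2, 2, 2).
With v_3 = 2, v = (2, 2, 2), so v_2 = 2.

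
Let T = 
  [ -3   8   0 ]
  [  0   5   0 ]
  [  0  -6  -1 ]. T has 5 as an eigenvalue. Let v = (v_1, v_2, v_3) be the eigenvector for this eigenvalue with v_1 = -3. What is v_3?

T − 5I = [[-8, 8, 0], [0, 0, 0], [0, -6, -6]].
Solving (T − 5I)v = 0 gives the eigenspace spanned by (-3, -3, 3).
With v_1 = -3, v = (-3, -3, 3), so v_3 = 3.

3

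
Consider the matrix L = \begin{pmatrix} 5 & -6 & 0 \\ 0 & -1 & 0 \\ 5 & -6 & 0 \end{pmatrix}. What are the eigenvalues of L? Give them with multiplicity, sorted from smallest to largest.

Characteristic polynomial: p(r) = r^3 - 4r^2 - 5r = r(r - 5)(r + 1).
Roots (with multiplicity): -1, 0, 5.

-1, 0, 5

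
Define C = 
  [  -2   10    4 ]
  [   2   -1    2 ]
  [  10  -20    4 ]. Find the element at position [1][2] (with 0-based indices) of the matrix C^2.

14

Characteristic polynomial: s^3 - s^2 - 30s + 72 = (s - 4)(s - 3)(s + 6), so the eigenvalues are -6, 3, 4.
s=-6: eigenvector (1, 0, -1).
s=3: eigenvector (2, 1, 0).
s=4: eigenvector (4, 2, 1).
P = [[1, 2, 4], [0, 1, 2], [-1, 0, 1]], D = diag(-6, 3, 4), P⁻¹ = [[1, -2, 0], [-2, 5, -2], [1, -2, 1]].
C² = P·diag(36, 9, 16)·P⁻¹ = [[64, -110, 28], [14, -19, 14], [-20, 40, 16]].
The requested entry is 14.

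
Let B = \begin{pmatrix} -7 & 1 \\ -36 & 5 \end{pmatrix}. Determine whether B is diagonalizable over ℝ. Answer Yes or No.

Characteristic polynomial: p(r) = r^2 + 2r + 1 = (r + 1)^2.
r = -1 has algebraic multiplicity 2; rank(B + 1I) = 1, so geometric multiplicity = 1.
Geometric multiplicity < algebraic multiplicity, so B is not diagonalizable.

No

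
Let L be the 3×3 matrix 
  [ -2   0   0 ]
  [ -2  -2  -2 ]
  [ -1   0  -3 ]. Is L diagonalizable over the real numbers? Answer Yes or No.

Characteristic polynomial: p(s) = s^3 + 7s^2 + 16s + 12 = (s + 2)^2(s + 3).
s = -2 has algebraic multiplicity 2; rank(L + 2I) = 1, so geometric multiplicity = 2.
Every eigenvalue has geometric = algebraic multiplicity, so L is diagonalizable.

Yes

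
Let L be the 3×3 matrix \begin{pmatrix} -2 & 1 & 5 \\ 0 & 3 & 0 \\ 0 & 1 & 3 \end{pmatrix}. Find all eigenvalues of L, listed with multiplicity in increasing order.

Characteristic polynomial: p(μ) = μ^3 - 4μ^2 - 3μ + 18 = (μ - 3)^2(μ + 2).
Roots (with multiplicity): -2, 3, 3.

-2, 3, 3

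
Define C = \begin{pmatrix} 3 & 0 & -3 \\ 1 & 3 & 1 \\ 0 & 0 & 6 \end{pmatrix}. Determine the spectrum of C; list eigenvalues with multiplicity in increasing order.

3, 3, 6

Characteristic polynomial: p(λ) = λ^3 - 12λ^2 + 45λ - 54 = (λ - 6)(λ - 3)^2.
Roots (with multiplicity): 3, 3, 6.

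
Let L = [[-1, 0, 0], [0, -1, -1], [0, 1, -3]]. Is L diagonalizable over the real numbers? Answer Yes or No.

Characteristic polynomial: p(t) = t^3 + 5t^2 + 8t + 4 = (t + 1)(t + 2)^2.
t = -2 has algebraic multiplicity 2; rank(L + 2I) = 2, so geometric multiplicity = 1.
Geometric multiplicity < algebraic multiplicity, so L is not diagonalizable.

No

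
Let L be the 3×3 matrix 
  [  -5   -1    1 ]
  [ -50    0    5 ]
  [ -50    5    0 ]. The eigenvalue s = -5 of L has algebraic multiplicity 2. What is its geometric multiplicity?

L + 5I = [[0, -1, 1], [-50, 5, 5], [-50, 5, 5]].
This matrix has rank 2, so its null space has dimension 3 − 2 = 1.

1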